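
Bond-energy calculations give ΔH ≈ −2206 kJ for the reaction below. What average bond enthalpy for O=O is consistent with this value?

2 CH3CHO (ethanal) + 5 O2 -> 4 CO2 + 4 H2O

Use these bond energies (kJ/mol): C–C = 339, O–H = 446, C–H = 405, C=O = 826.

Let D be the O=O bond energy.
Σ(broken) = 2×339 + 8×405 + 2×826 + 5×D = 5570 + 5D
Σ(formed) = 8×826 + 8×446 = 10176
ΔH = Σ(broken) − Σ(formed) = (5570 + 5D) − (10176) = −4606 + 5D
Setting this equal to −2206 kJ gives 5D = 2400, so D = 480 kJ/mol.

D(O=O) ≈ 480 kJ/mol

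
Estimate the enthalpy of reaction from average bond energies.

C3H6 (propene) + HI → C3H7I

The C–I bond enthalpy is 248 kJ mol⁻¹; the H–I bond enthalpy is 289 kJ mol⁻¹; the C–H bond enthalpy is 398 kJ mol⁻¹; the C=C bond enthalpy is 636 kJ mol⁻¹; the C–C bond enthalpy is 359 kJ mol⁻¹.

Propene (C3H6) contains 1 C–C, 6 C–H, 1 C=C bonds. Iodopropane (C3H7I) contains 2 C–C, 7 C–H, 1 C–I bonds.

Bonds broken (reactants):
  C–C: 1 × 359 = 359
  C–H: 6 × 398 = 2388
  C=C: 1 × 636 = 636
  H–I: 1 × 289 = 289
  Σ(broken) = 3672 kJ
Bonds formed (products):
  C–C: 2 × 359 = 718
  C–H: 7 × 398 = 2786
  C–I: 1 × 248 = 248
  Σ(formed) = 3752 kJ
ΔH = Σ(broken) − Σ(formed) = 3672 − 3752 = −80 kJ

ΔH ≈ −80 kJ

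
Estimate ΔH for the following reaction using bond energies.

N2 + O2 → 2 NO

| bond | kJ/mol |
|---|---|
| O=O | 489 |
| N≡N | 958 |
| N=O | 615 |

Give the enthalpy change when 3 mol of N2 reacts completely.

Bonds broken (reactants):
  N≡N: 1 × 958 = 958
  O=O: 1 × 489 = 489
  Σ(broken) = 1447 kJ
Bonds formed (products):
  N=O: 2 × 615 = 1230
  Σ(formed) = 1230 kJ
ΔH = Σ(broken) − Σ(formed) = 1447 − 1230 = +217 kJ
For 3× the reaction as written: 3 × (+217) = +651 kJ

ΔH = +651 kJ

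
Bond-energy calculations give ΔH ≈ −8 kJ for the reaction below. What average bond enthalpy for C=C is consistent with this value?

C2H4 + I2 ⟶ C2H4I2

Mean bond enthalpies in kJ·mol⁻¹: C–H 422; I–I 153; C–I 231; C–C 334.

Let D be the C=C bond energy.
Σ(broken) = 4×422 + 1×D + 1×153 = 1841 + D
Σ(formed) = 1×334 + 4×422 + 2×231 = 2484
ΔH = Σ(broken) − Σ(formed) = (1841 + D) − (2484) = −643 + D
Setting this equal to −8 kJ gives D = 635 kJ/mol.

D(C=C) ≈ 635 kJ/mol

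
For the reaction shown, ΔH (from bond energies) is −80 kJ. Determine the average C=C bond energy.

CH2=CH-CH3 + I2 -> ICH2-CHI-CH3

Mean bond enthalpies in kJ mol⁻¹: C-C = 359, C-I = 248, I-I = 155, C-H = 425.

D(C=C) ≈ 620 kJ/mol

Let D be the C=C bond energy.
Σ(broken) = 1×359 + 6×425 + 1×D + 1×155 = 3064 + D
Σ(formed) = 2×359 + 6×425 + 2×248 = 3764
ΔH = Σ(broken) − Σ(formed) = (3064 + D) − (3764) = −700 + D
Setting this equal to −80 kJ gives D = 620 kJ/mol.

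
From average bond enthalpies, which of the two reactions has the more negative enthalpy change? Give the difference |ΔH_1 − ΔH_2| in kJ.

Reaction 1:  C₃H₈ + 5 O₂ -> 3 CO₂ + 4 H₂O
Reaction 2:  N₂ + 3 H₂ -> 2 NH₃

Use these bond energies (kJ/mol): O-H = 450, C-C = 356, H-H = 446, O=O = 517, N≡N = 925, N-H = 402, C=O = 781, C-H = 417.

Reaction 1, by 1504 kJ

Reaction 1:
  Bonds broken (reactants):
    C-C: 2 × 356 = 712
    C-H: 8 × 417 = 3336
    O=O: 5 × 517 = 2585
    Σ(broken) = 6633 kJ
  Bonds formed (products):
    C=O: 6 × 781 = 4686
    O-H: 8 × 450 = 3600
    Σ(formed) = 8286 kJ
  ΔH_1 = 6633 − 8286 = −1653 kJ
Reaction 2:
  Bonds broken (reactants):
    H-H: 3 × 446 = 1338
    N≡N: 1 × 925 = 925
    Σ(broken) = 2263 kJ
  Bonds formed (products):
    N-H: 6 × 402 = 2412
    Σ(formed) = 2412 kJ
  ΔH_2 = 2263 − 2412 = −149 kJ
ΔH_1 − ΔH_2 = −1504 kJ, so reaction 1 has the more negative ΔH; |ΔH_1 − ΔH_2| = 1504 kJ.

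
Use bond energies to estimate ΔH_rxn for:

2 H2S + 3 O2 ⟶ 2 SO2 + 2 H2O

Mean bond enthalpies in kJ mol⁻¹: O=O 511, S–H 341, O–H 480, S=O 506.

ΔH ≈ −1047 kJ

Bonds broken (reactants):
  O=O: 3 × 511 = 1533
  S–H: 4 × 341 = 1364
  Σ(broken) = 2897 kJ
Bonds formed (products):
  O–H: 4 × 480 = 1920
  S=O: 4 × 506 = 2024
  Σ(formed) = 3944 kJ
ΔH = Σ(broken) − Σ(formed) = 2897 − 3944 = −1047 kJ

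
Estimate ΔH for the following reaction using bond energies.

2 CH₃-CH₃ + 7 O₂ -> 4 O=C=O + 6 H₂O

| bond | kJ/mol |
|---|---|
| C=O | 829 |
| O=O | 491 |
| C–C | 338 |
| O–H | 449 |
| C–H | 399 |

ΔH ≈ −3119 kJ

Bonds broken (reactants):
  C–C: 2 × 338 = 676
  C–H: 12 × 399 = 4788
  O=O: 7 × 491 = 3437
  Σ(broken) = 8901 kJ
Bonds formed (products):
  C=O: 8 × 829 = 6632
  O–H: 12 × 449 = 5388
  Σ(formed) = 12020 kJ
ΔH = Σ(broken) − Σ(formed) = 8901 − 12020 = −3119 kJ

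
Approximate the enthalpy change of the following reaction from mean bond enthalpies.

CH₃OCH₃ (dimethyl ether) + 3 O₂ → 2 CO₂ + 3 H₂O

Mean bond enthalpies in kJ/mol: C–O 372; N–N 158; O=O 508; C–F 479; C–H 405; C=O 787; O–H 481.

ΔH ≈ −1336 kJ

Bonds broken (reactants):
  C–H: 6 × 405 = 2430
  C–O: 2 × 372 = 744
  O=O: 3 × 508 = 1524
  Σ(broken) = 4698 kJ
Bonds formed (products):
  C=O: 4 × 787 = 3148
  O–H: 6 × 481 = 2886
  Σ(formed) = 6034 kJ
ΔH = Σ(broken) − Σ(formed) = 4698 − 6034 = −1336 kJ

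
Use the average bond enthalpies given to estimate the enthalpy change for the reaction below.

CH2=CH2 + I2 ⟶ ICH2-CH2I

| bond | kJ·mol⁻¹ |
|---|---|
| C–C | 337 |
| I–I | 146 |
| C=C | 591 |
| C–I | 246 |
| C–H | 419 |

Bonds broken (reactants):
  C–H: 4 × 419 = 1676
  C=C: 1 × 591 = 591
  I–I: 1 × 146 = 146
  Σ(broken) = 2413 kJ
Bonds formed (products):
  C–C: 1 × 337 = 337
  C–H: 4 × 419 = 1676
  C–I: 2 × 246 = 492
  Σ(formed) = 2505 kJ
ΔH = Σ(broken) − Σ(formed) = 2413 − 2505 = −92 kJ

ΔH ≈ −92 kJ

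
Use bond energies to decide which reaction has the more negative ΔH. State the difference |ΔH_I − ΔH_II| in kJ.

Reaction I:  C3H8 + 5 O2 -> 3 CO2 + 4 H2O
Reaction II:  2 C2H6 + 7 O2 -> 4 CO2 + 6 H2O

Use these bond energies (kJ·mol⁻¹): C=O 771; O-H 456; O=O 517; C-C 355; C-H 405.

Reaction II, by 712 kJ

Reaction I:
  Bonds broken (reactants):
    C-C: 2 × 355 = 710
    C-H: 8 × 405 = 3240
    O=O: 5 × 517 = 2585
    Σ(broken) = 6535 kJ
  Bonds formed (products):
    C=O: 6 × 771 = 4626
    O-H: 8 × 456 = 3648
    Σ(formed) = 8274 kJ
  ΔH_I = 6535 − 8274 = −1739 kJ
Reaction II:
  Bonds broken (reactants):
    C-C: 2 × 355 = 710
    C-H: 12 × 405 = 4860
    O=O: 7 × 517 = 3619
    Σ(broken) = 9189 kJ
  Bonds formed (products):
    C=O: 8 × 771 = 6168
    O-H: 12 × 456 = 5472
    Σ(formed) = 11640 kJ
  ΔH_II = 9189 − 11640 = −2451 kJ
ΔH_I − ΔH_II = +712 kJ, so reaction II has the more negative ΔH; |ΔH_I − ΔH_II| = 712 kJ.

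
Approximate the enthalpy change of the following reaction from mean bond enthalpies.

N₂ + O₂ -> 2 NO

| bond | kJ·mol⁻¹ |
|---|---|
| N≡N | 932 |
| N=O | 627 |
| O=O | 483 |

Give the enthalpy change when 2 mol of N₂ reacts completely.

ΔH = +322 kJ

Bonds broken (reactants):
  N≡N: 1 × 932 = 932
  O=O: 1 × 483 = 483
  Σ(broken) = 1415 kJ
Bonds formed (products):
  N=O: 2 × 627 = 1254
  Σ(formed) = 1254 kJ
ΔH = Σ(broken) − Σ(formed) = 1415 − 1254 = +161 kJ
For 2× the reaction as written: 2 × (+161) = +322 kJ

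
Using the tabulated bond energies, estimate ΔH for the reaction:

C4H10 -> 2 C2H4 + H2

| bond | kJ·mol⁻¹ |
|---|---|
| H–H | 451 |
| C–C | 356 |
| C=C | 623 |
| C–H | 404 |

ΔH ≈ +179 kJ

Bonds broken (reactants):
  C–C: 3 × 356 = 1068
  C–H: 10 × 404 = 4040
  Σ(broken) = 5108 kJ
Bonds formed (products):
  C–H: 8 × 404 = 3232
  C=C: 2 × 623 = 1246
  H–H: 1 × 451 = 451
  Σ(formed) = 4929 kJ
ΔH = Σ(broken) − Σ(formed) = 5108 − 4929 = +179 kJ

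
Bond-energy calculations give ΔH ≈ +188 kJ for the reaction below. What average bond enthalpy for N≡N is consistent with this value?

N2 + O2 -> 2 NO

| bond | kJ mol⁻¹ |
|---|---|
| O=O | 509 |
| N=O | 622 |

Let D be the N≡N bond energy.
Σ(broken) = 1×D + 1×509 = 509 + D
Σ(formed) = 2×622 = 1244
ΔH = Σ(broken) − Σ(formed) = (509 + D) − (1244) = −735 + D
Setting this equal to +188 kJ gives D = 923 kJ/mol.

D(N≡N) ≈ 923 kJ/mol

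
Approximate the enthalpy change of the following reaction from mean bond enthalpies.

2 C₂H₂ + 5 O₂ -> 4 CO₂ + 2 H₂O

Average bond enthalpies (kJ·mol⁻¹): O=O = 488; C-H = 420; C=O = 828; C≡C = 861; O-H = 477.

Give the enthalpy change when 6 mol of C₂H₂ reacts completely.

Bonds broken (reactants):
  C≡C: 2 × 861 = 1722
  C-H: 4 × 420 = 1680
  O=O: 5 × 488 = 2440
  Σ(broken) = 5842 kJ
Bonds formed (products):
  C=O: 8 × 828 = 6624
  O-H: 4 × 477 = 1908
  Σ(formed) = 8532 kJ
ΔH = Σ(broken) − Σ(formed) = 5842 − 8532 = −2690 kJ
For 3× the reaction as written: 3 × (−2690) = −8070 kJ

ΔH = −8070 kJ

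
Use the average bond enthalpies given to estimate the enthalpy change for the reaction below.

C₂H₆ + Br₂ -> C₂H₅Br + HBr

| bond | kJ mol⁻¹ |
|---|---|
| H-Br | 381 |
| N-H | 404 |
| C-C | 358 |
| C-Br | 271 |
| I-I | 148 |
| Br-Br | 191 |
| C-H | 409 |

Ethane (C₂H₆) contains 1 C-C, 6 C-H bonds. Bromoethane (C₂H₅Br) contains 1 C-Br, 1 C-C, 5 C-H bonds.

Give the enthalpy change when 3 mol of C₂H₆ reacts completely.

Bonds broken (reactants):
  Br-Br: 1 × 191 = 191
  C-C: 1 × 358 = 358
  C-H: 6 × 409 = 2454
  Σ(broken) = 3003 kJ
Bonds formed (products):
  C-Br: 1 × 271 = 271
  C-C: 1 × 358 = 358
  C-H: 5 × 409 = 2045
  H-Br: 1 × 381 = 381
  Σ(formed) = 3055 kJ
ΔH = Σ(broken) − Σ(formed) = 3003 − 3055 = −52 kJ
For 3× the reaction as written: 3 × (−52) = −156 kJ

ΔH = −156 kJ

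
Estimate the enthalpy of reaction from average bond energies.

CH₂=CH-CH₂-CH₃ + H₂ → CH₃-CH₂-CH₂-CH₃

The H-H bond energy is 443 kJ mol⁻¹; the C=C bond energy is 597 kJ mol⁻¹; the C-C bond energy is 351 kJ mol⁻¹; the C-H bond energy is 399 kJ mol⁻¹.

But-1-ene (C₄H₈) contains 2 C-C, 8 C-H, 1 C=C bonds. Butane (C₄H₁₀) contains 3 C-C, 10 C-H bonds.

ΔH ≈ −109 kJ

Bonds broken (reactants):
  C-C: 2 × 351 = 702
  C-H: 8 × 399 = 3192
  C=C: 1 × 597 = 597
  H-H: 1 × 443 = 443
  Σ(broken) = 4934 kJ
Bonds formed (products):
  C-C: 3 × 351 = 1053
  C-H: 10 × 399 = 3990
  Σ(formed) = 5043 kJ
ΔH = Σ(broken) − Σ(formed) = 4934 − 5043 = −109 kJ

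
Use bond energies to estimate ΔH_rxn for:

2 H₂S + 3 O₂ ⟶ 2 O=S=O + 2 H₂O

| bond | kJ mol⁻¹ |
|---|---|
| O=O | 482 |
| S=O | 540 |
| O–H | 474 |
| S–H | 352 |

Bonds broken (reactants):
  O=O: 3 × 482 = 1446
  S–H: 4 × 352 = 1408
  Σ(broken) = 2854 kJ
Bonds formed (products):
  O–H: 4 × 474 = 1896
  S=O: 4 × 540 = 2160
  Σ(formed) = 4056 kJ
ΔH = Σ(broken) − Σ(formed) = 2854 − 4056 = −1202 kJ

ΔH ≈ −1202 kJ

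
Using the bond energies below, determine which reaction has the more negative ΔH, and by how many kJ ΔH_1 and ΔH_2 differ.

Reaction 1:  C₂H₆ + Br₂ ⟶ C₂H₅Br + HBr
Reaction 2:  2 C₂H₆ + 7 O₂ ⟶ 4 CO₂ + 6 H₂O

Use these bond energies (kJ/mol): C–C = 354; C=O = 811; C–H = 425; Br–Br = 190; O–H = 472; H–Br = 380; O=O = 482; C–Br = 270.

Reaction 2, by 2935 kJ

Reaction 1:
  Bonds broken (reactants):
    Br–Br: 1 × 190 = 190
    C–C: 1 × 354 = 354
    C–H: 6 × 425 = 2550
    Σ(broken) = 3094 kJ
  Bonds formed (products):
    C–Br: 1 × 270 = 270
    C–C: 1 × 354 = 354
    C–H: 5 × 425 = 2125
    H–Br: 1 × 380 = 380
    Σ(formed) = 3129 kJ
  ΔH_1 = 3094 − 3129 = −35 kJ
Reaction 2:
  Bonds broken (reactants):
    C–C: 2 × 354 = 708
    C–H: 12 × 425 = 5100
    O=O: 7 × 482 = 3374
    Σ(broken) = 9182 kJ
  Bonds formed (products):
    C=O: 8 × 811 = 6488
    O–H: 12 × 472 = 5664
    Σ(formed) = 12152 kJ
  ΔH_2 = 9182 − 12152 = −2970 kJ
ΔH_1 − ΔH_2 = +2935 kJ, so reaction 2 has the more negative ΔH; |ΔH_1 − ΔH_2| = 2935 kJ.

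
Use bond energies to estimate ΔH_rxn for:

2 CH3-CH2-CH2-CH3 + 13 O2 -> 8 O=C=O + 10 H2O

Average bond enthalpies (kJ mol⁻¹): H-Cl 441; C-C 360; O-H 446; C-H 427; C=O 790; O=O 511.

ΔH ≈ −4217 kJ

Bonds broken (reactants):
  C-C: 6 × 360 = 2160
  C-H: 20 × 427 = 8540
  O=O: 13 × 511 = 6643
  Σ(broken) = 17343 kJ
Bonds formed (products):
  C=O: 16 × 790 = 12640
  O-H: 20 × 446 = 8920
  Σ(formed) = 21560 kJ
ΔH = Σ(broken) − Σ(formed) = 17343 − 21560 = −4217 kJ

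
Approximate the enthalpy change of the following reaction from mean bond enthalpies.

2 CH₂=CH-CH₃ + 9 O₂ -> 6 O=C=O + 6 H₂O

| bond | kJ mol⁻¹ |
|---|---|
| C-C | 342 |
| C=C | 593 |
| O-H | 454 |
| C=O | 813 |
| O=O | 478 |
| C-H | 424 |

ΔH ≈ −3944 kJ

Bonds broken (reactants):
  C-C: 2 × 342 = 684
  C-H: 12 × 424 = 5088
  C=C: 2 × 593 = 1186
  O=O: 9 × 478 = 4302
  Σ(broken) = 11260 kJ
Bonds formed (products):
  C=O: 12 × 813 = 9756
  O-H: 12 × 454 = 5448
  Σ(formed) = 15204 kJ
ΔH = Σ(broken) − Σ(formed) = 11260 − 15204 = −3944 kJ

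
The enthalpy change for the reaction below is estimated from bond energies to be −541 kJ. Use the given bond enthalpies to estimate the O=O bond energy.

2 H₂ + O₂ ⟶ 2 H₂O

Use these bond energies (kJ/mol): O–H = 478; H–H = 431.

D(O=O) ≈ 509 kJ/mol

Let D be the O=O bond energy.
Σ(broken) = 2×431 + 1×D = 862 + D
Σ(formed) = 4×478 = 1912
ΔH = Σ(broken) − Σ(formed) = (862 + D) − (1912) = −1050 + D
Setting this equal to −541 kJ gives D = 509 kJ/mol.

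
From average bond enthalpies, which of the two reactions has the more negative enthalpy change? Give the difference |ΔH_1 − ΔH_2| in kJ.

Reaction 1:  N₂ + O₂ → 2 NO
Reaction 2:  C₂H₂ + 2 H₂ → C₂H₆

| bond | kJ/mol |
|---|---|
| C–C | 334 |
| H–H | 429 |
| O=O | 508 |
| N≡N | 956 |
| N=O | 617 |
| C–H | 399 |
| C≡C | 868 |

Reaction 1:
  Bonds broken (reactants):
    N≡N: 1 × 956 = 956
    O=O: 1 × 508 = 508
    Σ(broken) = 1464 kJ
  Bonds formed (products):
    N=O: 2 × 617 = 1234
    Σ(formed) = 1234 kJ
  ΔH_1 = 1464 − 1234 = +230 kJ
Reaction 2:
  Bonds broken (reactants):
    C≡C: 1 × 868 = 868
    C–H: 2 × 399 = 798
    H–H: 2 × 429 = 858
    Σ(broken) = 2524 kJ
  Bonds formed (products):
    C–C: 1 × 334 = 334
    C–H: 6 × 399 = 2394
    Σ(formed) = 2728 kJ
  ΔH_2 = 2524 − 2728 = −204 kJ
ΔH_1 − ΔH_2 = +434 kJ, so reaction 2 has the more negative ΔH; |ΔH_1 − ΔH_2| = 434 kJ.

Reaction 2, by 434 kJ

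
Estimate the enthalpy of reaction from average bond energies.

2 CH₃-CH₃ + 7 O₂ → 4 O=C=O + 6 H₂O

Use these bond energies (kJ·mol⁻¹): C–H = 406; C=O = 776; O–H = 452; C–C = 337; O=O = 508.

Bonds broken (reactants):
  C–C: 2 × 337 = 674
  C–H: 12 × 406 = 4872
  O=O: 7 × 508 = 3556
  Σ(broken) = 9102 kJ
Bonds formed (products):
  C=O: 8 × 776 = 6208
  O–H: 12 × 452 = 5424
  Σ(formed) = 11632 kJ
ΔH = Σ(broken) − Σ(formed) = 9102 − 11632 = −2530 kJ

ΔH ≈ −2530 kJ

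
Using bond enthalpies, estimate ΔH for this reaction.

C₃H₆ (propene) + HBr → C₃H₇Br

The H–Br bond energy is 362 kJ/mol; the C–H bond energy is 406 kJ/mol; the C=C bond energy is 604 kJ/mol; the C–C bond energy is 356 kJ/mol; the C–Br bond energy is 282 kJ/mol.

ΔH ≈ −78 kJ

Bonds broken (reactants):
  C–C: 1 × 356 = 356
  C–H: 6 × 406 = 2436
  C=C: 1 × 604 = 604
  H–Br: 1 × 362 = 362
  Σ(broken) = 3758 kJ
Bonds formed (products):
  C–Br: 1 × 282 = 282
  C–C: 2 × 356 = 712
  C–H: 7 × 406 = 2842
  Σ(formed) = 3836 kJ
ΔH = Σ(broken) − Σ(formed) = 3758 − 3836 = −78 kJ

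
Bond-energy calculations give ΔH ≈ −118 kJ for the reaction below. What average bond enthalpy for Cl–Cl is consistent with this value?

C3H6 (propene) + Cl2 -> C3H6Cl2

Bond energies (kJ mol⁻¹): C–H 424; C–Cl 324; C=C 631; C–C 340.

D(Cl–Cl) ≈ 239 kJ/mol

Let D be the Cl–Cl bond energy.
Σ(broken) = 1×340 + 6×424 + 1×631 + 1×D = 3515 + D
Σ(formed) = 2×340 + 2×324 + 6×424 = 3872
ΔH = Σ(broken) − Σ(formed) = (3515 + D) − (3872) = −357 + D
Setting this equal to −118 kJ gives D = 239 kJ/mol.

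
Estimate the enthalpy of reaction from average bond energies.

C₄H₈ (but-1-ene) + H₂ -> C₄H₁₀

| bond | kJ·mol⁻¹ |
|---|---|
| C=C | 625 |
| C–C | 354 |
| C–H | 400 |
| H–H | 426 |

Bonds broken (reactants):
  C–C: 2 × 354 = 708
  C–H: 8 × 400 = 3200
  C=C: 1 × 625 = 625
  H–H: 1 × 426 = 426
  Σ(broken) = 4959 kJ
Bonds formed (products):
  C–C: 3 × 354 = 1062
  C–H: 10 × 400 = 4000
  Σ(formed) = 5062 kJ
ΔH = Σ(broken) − Σ(formed) = 4959 − 5062 = −103 kJ

ΔH ≈ −103 kJ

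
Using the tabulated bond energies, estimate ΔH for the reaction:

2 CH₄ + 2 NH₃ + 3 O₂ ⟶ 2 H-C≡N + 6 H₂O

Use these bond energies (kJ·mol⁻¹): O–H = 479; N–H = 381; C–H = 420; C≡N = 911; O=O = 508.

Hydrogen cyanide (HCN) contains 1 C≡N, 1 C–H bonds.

ΔH ≈ −1240 kJ

Bonds broken (reactants):
  C–H: 8 × 420 = 3360
  N–H: 6 × 381 = 2286
  O=O: 3 × 508 = 1524
  Σ(broken) = 7170 kJ
Bonds formed (products):
  C≡N: 2 × 911 = 1822
  C–H: 2 × 420 = 840
  O–H: 12 × 479 = 5748
  Σ(formed) = 8410 kJ
ΔH = Σ(broken) − Σ(formed) = 7170 − 8410 = −1240 kJ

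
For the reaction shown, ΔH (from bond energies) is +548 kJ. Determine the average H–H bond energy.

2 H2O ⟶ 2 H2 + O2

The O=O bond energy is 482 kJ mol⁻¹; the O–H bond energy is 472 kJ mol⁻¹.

D(H–H) ≈ 429 kJ/mol

Let D be the H–H bond energy.
Σ(broken) = 4×472 = 1888
Σ(formed) = 2×D + 1×482 = 482 + 2D
ΔH = Σ(broken) − Σ(formed) = (1888) − (482 + 2D) = +1406 − 2D
Setting this equal to +548 kJ gives 2D = 858, so D = 429 kJ/mol.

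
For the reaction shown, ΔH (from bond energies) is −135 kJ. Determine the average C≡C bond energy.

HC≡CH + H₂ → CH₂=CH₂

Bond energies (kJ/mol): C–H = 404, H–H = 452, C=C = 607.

D(C≡C) ≈ 828 kJ/mol

Let D be the C≡C bond energy.
Σ(broken) = 1×D + 2×404 + 1×452 = 1260 + D
Σ(formed) = 4×404 + 1×607 = 2223
ΔH = Σ(broken) − Σ(formed) = (1260 + D) − (2223) = −963 + D
Setting this equal to −135 kJ gives D = 828 kJ/mol.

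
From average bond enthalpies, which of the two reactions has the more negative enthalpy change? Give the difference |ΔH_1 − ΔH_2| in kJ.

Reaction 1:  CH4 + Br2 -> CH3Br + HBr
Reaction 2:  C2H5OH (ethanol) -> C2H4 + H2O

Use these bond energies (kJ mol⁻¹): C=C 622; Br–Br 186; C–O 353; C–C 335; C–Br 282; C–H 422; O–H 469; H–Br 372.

Reaction 1, by 65 kJ

Reaction 1:
  Bonds broken (reactants):
    Br–Br: 1 × 186 = 186
    C–H: 4 × 422 = 1688
    Σ(broken) = 1874 kJ
  Bonds formed (products):
    C–Br: 1 × 282 = 282
    C–H: 3 × 422 = 1266
    H–Br: 1 × 372 = 372
    Σ(formed) = 1920 kJ
  ΔH_1 = 1874 − 1920 = −46 kJ
Reaction 2:
  Bonds broken (reactants):
    C–C: 1 × 335 = 335
    C–H: 5 × 422 = 2110
    C–O: 1 × 353 = 353
    O–H: 1 × 469 = 469
    Σ(broken) = 3267 kJ
  Bonds formed (products):
    C–H: 4 × 422 = 1688
    C=C: 1 × 622 = 622
    O–H: 2 × 469 = 938
    Σ(formed) = 3248 kJ
  ΔH_2 = 3267 − 3248 = +19 kJ
ΔH_1 − ΔH_2 = −65 kJ, so reaction 1 has the more negative ΔH; |ΔH_1 − ΔH_2| = 65 kJ.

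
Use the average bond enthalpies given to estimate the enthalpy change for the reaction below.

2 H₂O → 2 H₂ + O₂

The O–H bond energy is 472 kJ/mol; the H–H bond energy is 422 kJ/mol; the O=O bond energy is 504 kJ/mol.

ΔH ≈ +540 kJ

Bonds broken (reactants):
  O–H: 4 × 472 = 1888
  Σ(broken) = 1888 kJ
Bonds formed (products):
  H–H: 2 × 422 = 844
  O=O: 1 × 504 = 504
  Σ(formed) = 1348 kJ
ΔH = Σ(broken) − Σ(formed) = 1888 − 1348 = +540 kJ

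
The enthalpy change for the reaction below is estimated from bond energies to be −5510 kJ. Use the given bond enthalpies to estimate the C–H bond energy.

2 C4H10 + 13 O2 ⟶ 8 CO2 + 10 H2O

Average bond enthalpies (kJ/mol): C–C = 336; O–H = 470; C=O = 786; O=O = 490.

Let D be the C–H bond energy.
Σ(broken) = 6×336 + 20×D + 13×490 = 8386 + 20D
Σ(formed) = 16×786 + 20×470 = 21976
ΔH = Σ(broken) − Σ(formed) = (8386 + 20D) − (21976) = −13590 + 20D
Setting this equal to −5510 kJ gives 20D = 8080, so D = 404 kJ/mol.

D(C–H) ≈ 404 kJ/mol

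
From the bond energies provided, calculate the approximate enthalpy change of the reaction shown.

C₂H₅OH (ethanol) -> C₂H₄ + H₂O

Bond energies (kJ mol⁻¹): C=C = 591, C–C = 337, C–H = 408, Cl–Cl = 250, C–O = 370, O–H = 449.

ΔH ≈ +75 kJ

Bonds broken (reactants):
  C–C: 1 × 337 = 337
  C–H: 5 × 408 = 2040
  C–O: 1 × 370 = 370
  O–H: 1 × 449 = 449
  Σ(broken) = 3196 kJ
Bonds formed (products):
  C–H: 4 × 408 = 1632
  C=C: 1 × 591 = 591
  O–H: 2 × 449 = 898
  Σ(formed) = 3121 kJ
ΔH = Σ(broken) − Σ(formed) = 3196 − 3121 = +75 kJ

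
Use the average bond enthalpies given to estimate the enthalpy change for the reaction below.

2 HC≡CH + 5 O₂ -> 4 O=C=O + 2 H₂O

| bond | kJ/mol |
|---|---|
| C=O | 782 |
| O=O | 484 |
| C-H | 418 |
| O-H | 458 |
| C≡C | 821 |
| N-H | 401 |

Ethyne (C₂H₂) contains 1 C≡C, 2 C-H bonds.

ΔH ≈ −2354 kJ

Bonds broken (reactants):
  C≡C: 2 × 821 = 1642
  C-H: 4 × 418 = 1672
  O=O: 5 × 484 = 2420
  Σ(broken) = 5734 kJ
Bonds formed (products):
  C=O: 8 × 782 = 6256
  O-H: 4 × 458 = 1832
  Σ(formed) = 8088 kJ
ΔH = Σ(broken) − Σ(formed) = 5734 − 8088 = −2354 kJ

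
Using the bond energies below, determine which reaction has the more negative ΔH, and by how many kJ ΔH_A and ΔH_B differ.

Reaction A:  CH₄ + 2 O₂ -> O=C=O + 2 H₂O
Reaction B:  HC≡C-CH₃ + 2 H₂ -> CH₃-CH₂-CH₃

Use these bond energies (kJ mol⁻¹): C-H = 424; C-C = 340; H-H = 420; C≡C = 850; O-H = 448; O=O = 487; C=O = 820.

Reaction A:
  Bonds broken (reactants):
    C-H: 4 × 424 = 1696
    O=O: 2 × 487 = 974
    Σ(broken) = 2670 kJ
  Bonds formed (products):
    C=O: 2 × 820 = 1640
    O-H: 4 × 448 = 1792
    Σ(formed) = 3432 kJ
  ΔH_A = 2670 − 3432 = −762 kJ
Reaction B:
  Bonds broken (reactants):
    C≡C: 1 × 850 = 850
    C-C: 1 × 340 = 340
    C-H: 4 × 424 = 1696
    H-H: 2 × 420 = 840
    Σ(broken) = 3726 kJ
  Bonds formed (products):
    C-C: 2 × 340 = 680
    C-H: 8 × 424 = 3392
    Σ(formed) = 4072 kJ
  ΔH_B = 3726 − 4072 = −346 kJ
ΔH_A − ΔH_B = −416 kJ, so reaction A has the more negative ΔH; |ΔH_A − ΔH_B| = 416 kJ.

Reaction A, by 416 kJ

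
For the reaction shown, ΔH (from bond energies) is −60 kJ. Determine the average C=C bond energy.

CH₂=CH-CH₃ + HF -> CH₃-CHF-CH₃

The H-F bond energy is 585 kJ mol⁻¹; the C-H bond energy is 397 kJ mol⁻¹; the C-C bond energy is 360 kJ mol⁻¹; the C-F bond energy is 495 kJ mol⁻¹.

D(C=C) ≈ 607 kJ/mol

Let D be the C=C bond energy.
Σ(broken) = 1×360 + 6×397 + 1×D + 1×585 = 3327 + D
Σ(formed) = 2×360 + 1×495 + 7×397 = 3994
ΔH = Σ(broken) − Σ(formed) = (3327 + D) − (3994) = −667 + D
Setting this equal to −60 kJ gives D = 607 kJ/mol.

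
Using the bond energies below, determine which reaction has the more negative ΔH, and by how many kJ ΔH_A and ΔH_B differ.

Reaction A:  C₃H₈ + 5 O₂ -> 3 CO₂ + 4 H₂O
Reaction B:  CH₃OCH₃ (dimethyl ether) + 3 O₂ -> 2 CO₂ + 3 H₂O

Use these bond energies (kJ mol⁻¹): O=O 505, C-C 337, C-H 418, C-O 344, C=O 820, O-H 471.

Reaction A, by 750 kJ

Reaction A:
  Bonds broken (reactants):
    C-C: 2 × 337 = 674
    C-H: 8 × 418 = 3344
    O=O: 5 × 505 = 2525
    Σ(broken) = 6543 kJ
  Bonds formed (products):
    C=O: 6 × 820 = 4920
    O-H: 8 × 471 = 3768
    Σ(formed) = 8688 kJ
  ΔH_A = 6543 − 8688 = −2145 kJ
Reaction B:
  Bonds broken (reactants):
    C-H: 6 × 418 = 2508
    C-O: 2 × 344 = 688
    O=O: 3 × 505 = 1515
    Σ(broken) = 4711 kJ
  Bonds formed (products):
    C=O: 4 × 820 = 3280
    O-H: 6 × 471 = 2826
    Σ(formed) = 6106 kJ
  ΔH_B = 4711 − 6106 = −1395 kJ
ΔH_A − ΔH_B = −750 kJ, so reaction A has the more negative ΔH; |ΔH_A − ΔH_B| = 750 kJ.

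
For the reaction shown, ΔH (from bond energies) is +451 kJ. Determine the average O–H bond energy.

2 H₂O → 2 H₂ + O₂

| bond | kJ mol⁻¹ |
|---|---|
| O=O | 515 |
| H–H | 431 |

D(O–H) ≈ 457 kJ/mol

Let D be the O–H bond energy.
Σ(broken) = 4×D = 4D
Σ(formed) = 2×431 + 1×515 = 1377
ΔH = Σ(broken) − Σ(formed) = (4D) − (1377) = −1377 + 4D
Setting this equal to +451 kJ gives 4D = 1828, so D = 457 kJ/mol.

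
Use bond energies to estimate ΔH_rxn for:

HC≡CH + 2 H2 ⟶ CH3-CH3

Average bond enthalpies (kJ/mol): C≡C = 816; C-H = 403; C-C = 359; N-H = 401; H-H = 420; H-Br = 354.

ΔH ≈ −315 kJ

Bonds broken (reactants):
  C≡C: 1 × 816 = 816
  C-H: 2 × 403 = 806
  H-H: 2 × 420 = 840
  Σ(broken) = 2462 kJ
Bonds formed (products):
  C-C: 1 × 359 = 359
  C-H: 6 × 403 = 2418
  Σ(formed) = 2777 kJ
ΔH = Σ(broken) − Σ(formed) = 2462 − 2777 = −315 kJ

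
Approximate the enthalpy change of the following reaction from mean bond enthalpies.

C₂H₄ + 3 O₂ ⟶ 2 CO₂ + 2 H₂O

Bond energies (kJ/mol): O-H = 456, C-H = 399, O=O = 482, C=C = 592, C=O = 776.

ΔH ≈ −1294 kJ

Bonds broken (reactants):
  C-H: 4 × 399 = 1596
  C=C: 1 × 592 = 592
  O=O: 3 × 482 = 1446
  Σ(broken) = 3634 kJ
Bonds formed (products):
  C=O: 4 × 776 = 3104
  O-H: 4 × 456 = 1824
  Σ(formed) = 4928 kJ
ΔH = Σ(broken) − Σ(formed) = 3634 − 4928 = −1294 kJ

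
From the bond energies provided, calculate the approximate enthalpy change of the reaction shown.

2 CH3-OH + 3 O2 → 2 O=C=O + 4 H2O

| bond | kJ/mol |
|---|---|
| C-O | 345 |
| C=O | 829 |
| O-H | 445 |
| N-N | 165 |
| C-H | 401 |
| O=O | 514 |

Bonds broken (reactants):
  C-H: 6 × 401 = 2406
  C-O: 2 × 345 = 690
  O-H: 2 × 445 = 890
  O=O: 3 × 514 = 1542
  Σ(broken) = 5528 kJ
Bonds formed (products):
  C=O: 4 × 829 = 3316
  O-H: 8 × 445 = 3560
  Σ(formed) = 6876 kJ
ΔH = Σ(broken) − Σ(formed) = 5528 − 6876 = −1348 kJ

ΔH ≈ −1348 kJ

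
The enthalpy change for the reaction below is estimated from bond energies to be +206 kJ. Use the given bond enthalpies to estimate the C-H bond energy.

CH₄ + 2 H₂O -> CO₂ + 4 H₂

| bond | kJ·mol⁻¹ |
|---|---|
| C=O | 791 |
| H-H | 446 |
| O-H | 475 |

D(C-H) ≈ 418 kJ/mol

Let D be the C-H bond energy.
Σ(broken) = 4×D + 4×475 = 1900 + 4D
Σ(formed) = 2×791 + 4×446 = 3366
ΔH = Σ(broken) − Σ(formed) = (1900 + 4D) − (3366) = −1466 + 4D
Setting this equal to +206 kJ gives 4D = 1672, so D = 418 kJ/mol.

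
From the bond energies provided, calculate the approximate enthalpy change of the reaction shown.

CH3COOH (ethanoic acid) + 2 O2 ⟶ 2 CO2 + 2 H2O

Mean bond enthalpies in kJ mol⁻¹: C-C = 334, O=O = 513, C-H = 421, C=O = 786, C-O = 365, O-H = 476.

ΔH ≈ −798 kJ

Bonds broken (reactants):
  C-C: 1 × 334 = 334
  C-H: 3 × 421 = 1263
  C-O: 1 × 365 = 365
  C=O: 1 × 786 = 786
  O-H: 1 × 476 = 476
  O=O: 2 × 513 = 1026
  Σ(broken) = 4250 kJ
Bonds formed (products):
  C=O: 4 × 786 = 3144
  O-H: 4 × 476 = 1904
  Σ(formed) = 5048 kJ
ΔH = Σ(broken) − Σ(formed) = 4250 − 5048 = −798 kJ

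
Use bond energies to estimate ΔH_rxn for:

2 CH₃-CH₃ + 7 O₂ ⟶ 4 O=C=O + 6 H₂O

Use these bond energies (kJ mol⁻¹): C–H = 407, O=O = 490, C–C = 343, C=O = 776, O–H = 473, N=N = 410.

Bonds broken (reactants):
  C–C: 2 × 343 = 686
  C–H: 12 × 407 = 4884
  O=O: 7 × 490 = 3430
  Σ(broken) = 9000 kJ
Bonds formed (products):
  C=O: 8 × 776 = 6208
  O–H: 12 × 473 = 5676
  Σ(formed) = 11884 kJ
ΔH = Σ(broken) − Σ(formed) = 9000 − 11884 = −2884 kJ

ΔH ≈ −2884 kJ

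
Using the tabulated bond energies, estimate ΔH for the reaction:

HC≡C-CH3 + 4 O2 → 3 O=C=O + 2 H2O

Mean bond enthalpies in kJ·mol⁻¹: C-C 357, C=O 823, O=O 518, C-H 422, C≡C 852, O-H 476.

Bonds broken (reactants):
  C≡C: 1 × 852 = 852
  C-C: 1 × 357 = 357
  C-H: 4 × 422 = 1688
  O=O: 4 × 518 = 2072
  Σ(broken) = 4969 kJ
Bonds formed (products):
  C=O: 6 × 823 = 4938
  O-H: 4 × 476 = 1904
  Σ(formed) = 6842 kJ
ΔH = Σ(broken) − Σ(formed) = 4969 − 6842 = −1873 kJ

ΔH ≈ −1873 kJ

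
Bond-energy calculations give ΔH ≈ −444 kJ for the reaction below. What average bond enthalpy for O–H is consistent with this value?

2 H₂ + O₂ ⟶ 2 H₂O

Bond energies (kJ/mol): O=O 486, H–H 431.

D(O–H) ≈ 448 kJ/mol

Let D be the O–H bond energy.
Σ(broken) = 2×431 + 1×486 = 1348
Σ(formed) = 4×D = 4D
ΔH = Σ(broken) − Σ(formed) = (1348) − (4D) = +1348 − 4D
Setting this equal to −444 kJ gives 4D = 1792, so D = 448 kJ/mol.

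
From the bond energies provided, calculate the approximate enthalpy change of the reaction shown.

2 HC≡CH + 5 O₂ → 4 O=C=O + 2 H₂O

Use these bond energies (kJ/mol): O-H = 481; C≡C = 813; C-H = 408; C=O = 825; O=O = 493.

ΔH ≈ −2801 kJ

Bonds broken (reactants):
  C≡C: 2 × 813 = 1626
  C-H: 4 × 408 = 1632
  O=O: 5 × 493 = 2465
  Σ(broken) = 5723 kJ
Bonds formed (products):
  C=O: 8 × 825 = 6600
  O-H: 4 × 481 = 1924
  Σ(formed) = 8524 kJ
ΔH = Σ(broken) − Σ(formed) = 5723 − 8524 = −2801 kJ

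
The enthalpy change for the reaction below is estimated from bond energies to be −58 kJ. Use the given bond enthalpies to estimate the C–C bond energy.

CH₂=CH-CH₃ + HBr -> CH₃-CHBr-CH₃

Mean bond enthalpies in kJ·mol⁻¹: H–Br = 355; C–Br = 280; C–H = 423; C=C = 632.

D(C–C) ≈ 342 kJ/mol

Let D be the C–C bond energy.
Σ(broken) = 1×D + 6×423 + 1×632 + 1×355 = 3525 + D
Σ(formed) = 1×280 + 2×D + 7×423 = 3241 + 2D
ΔH = Σ(broken) − Σ(formed) = (3525 + D) − (3241 + 2D) = +284 − D
Setting this equal to −58 kJ gives D = 342 kJ/mol.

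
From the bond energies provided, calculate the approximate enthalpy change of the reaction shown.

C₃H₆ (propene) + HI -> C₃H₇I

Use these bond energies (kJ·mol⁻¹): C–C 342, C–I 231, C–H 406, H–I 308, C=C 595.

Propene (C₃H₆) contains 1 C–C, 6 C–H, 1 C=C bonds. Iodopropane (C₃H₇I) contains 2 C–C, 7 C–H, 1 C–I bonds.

Bonds broken (reactants):
  C–C: 1 × 342 = 342
  C–H: 6 × 406 = 2436
  C=C: 1 × 595 = 595
  H–I: 1 × 308 = 308
  Σ(broken) = 3681 kJ
Bonds formed (products):
  C–C: 2 × 342 = 684
  C–H: 7 × 406 = 2842
  C–I: 1 × 231 = 231
  Σ(formed) = 3757 kJ
ΔH = Σ(broken) − Σ(formed) = 3681 − 3757 = −76 kJ

ΔH ≈ −76 kJ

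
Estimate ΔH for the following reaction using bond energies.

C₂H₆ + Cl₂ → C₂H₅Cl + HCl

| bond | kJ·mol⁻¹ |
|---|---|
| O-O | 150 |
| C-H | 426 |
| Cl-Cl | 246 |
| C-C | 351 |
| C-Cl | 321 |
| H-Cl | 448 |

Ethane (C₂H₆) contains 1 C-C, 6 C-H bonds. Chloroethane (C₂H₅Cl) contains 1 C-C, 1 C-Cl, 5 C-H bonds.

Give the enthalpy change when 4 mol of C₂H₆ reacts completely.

ΔH = −388 kJ

Bonds broken (reactants):
  C-C: 1 × 351 = 351
  C-H: 6 × 426 = 2556
  Cl-Cl: 1 × 246 = 246
  Σ(broken) = 3153 kJ
Bonds formed (products):
  C-C: 1 × 351 = 351
  C-Cl: 1 × 321 = 321
  C-H: 5 × 426 = 2130
  H-Cl: 1 × 448 = 448
  Σ(formed) = 3250 kJ
ΔH = Σ(broken) − Σ(formed) = 3153 − 3250 = −97 kJ
For 4× the reaction as written: 4 × (−97) = −388 kJ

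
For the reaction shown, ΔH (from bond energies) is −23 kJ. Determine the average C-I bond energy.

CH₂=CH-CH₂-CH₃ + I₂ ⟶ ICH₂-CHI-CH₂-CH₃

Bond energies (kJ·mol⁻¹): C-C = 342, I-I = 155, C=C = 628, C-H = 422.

D(C-I) ≈ 232 kJ/mol

Let D be the C-I bond energy.
Σ(broken) = 2×342 + 8×422 + 1×628 + 1×155 = 4843
Σ(formed) = 3×342 + 8×422 + 2×D = 4402 + 2D
ΔH = Σ(broken) − Σ(formed) = (4843) − (4402 + 2D) = +441 − 2D
Setting this equal to −23 kJ gives 2D = 464, so D = 232 kJ/mol.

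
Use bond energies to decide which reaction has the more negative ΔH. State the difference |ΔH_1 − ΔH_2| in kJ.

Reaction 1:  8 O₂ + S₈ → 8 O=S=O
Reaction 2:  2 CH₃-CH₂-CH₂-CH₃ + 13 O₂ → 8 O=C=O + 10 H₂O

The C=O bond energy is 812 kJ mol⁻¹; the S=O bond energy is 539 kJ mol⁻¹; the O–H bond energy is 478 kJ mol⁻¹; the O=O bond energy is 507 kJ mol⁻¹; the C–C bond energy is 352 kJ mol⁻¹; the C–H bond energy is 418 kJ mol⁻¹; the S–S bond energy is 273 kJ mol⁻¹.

Reaction 2, by 3105 kJ

Reaction 1:
  Bonds broken (reactants):
    O=O: 8 × 507 = 4056
    S–S: 8 × 273 = 2184
    Σ(broken) = 6240 kJ
  Bonds formed (products):
    S=O: 16 × 539 = 8624
    Σ(formed) = 8624 kJ
  ΔH_1 = 6240 − 8624 = −2384 kJ
Reaction 2:
  Bonds broken (reactants):
    C–C: 6 × 352 = 2112
    C–H: 20 × 418 = 8360
    O=O: 13 × 507 = 6591
    Σ(broken) = 17063 kJ
  Bonds formed (products):
    C=O: 16 × 812 = 12992
    O–H: 20 × 478 = 9560
    Σ(formed) = 22552 kJ
  ΔH_2 = 17063 − 22552 = −5489 kJ
ΔH_1 − ΔH_2 = +3105 kJ, so reaction 2 has the more negative ΔH; |ΔH_1 − ΔH_2| = 3105 kJ.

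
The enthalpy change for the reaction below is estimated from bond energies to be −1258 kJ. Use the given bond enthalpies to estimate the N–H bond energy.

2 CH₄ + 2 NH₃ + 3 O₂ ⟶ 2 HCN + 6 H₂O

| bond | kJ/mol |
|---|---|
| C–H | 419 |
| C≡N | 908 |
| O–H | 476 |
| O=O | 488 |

Let D be the N–H bond energy.
Σ(broken) = 8×419 + 6×D + 3×488 = 4816 + 6D
Σ(formed) = 2×908 + 2×419 + 12×476 = 8366
ΔH = Σ(broken) − Σ(formed) = (4816 + 6D) − (8366) = −3550 + 6D
Setting this equal to −1258 kJ gives 6D = 2292, so D = 382 kJ/mol.

D(N–H) ≈ 382 kJ/mol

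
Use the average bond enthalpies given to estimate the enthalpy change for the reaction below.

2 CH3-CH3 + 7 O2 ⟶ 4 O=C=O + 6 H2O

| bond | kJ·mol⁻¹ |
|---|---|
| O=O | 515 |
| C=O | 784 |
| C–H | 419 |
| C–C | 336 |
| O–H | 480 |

Bonds broken (reactants):
  C–C: 2 × 336 = 672
  C–H: 12 × 419 = 5028
  O=O: 7 × 515 = 3605
  Σ(broken) = 9305 kJ
Bonds formed (products):
  C=O: 8 × 784 = 6272
  O–H: 12 × 480 = 5760
  Σ(formed) = 12032 kJ
ΔH = Σ(broken) − Σ(formed) = 9305 − 12032 = −2727 kJ

ΔH ≈ −2727 kJ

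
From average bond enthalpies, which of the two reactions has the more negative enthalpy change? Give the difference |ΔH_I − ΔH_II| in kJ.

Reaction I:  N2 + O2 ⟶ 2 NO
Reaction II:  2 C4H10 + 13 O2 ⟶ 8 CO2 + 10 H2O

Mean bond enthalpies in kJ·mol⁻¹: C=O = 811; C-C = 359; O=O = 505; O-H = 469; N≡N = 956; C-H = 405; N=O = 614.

Reaction II, by 5770 kJ

Reaction I:
  Bonds broken (reactants):
    N≡N: 1 × 956 = 956
    O=O: 1 × 505 = 505
    Σ(broken) = 1461 kJ
  Bonds formed (products):
    N=O: 2 × 614 = 1228
    Σ(formed) = 1228 kJ
  ΔH_I = 1461 − 1228 = +233 kJ
Reaction II:
  Bonds broken (reactants):
    C-C: 6 × 359 = 2154
    C-H: 20 × 405 = 8100
    O=O: 13 × 505 = 6565
    Σ(broken) = 16819 kJ
  Bonds formed (products):
    C=O: 16 × 811 = 12976
    O-H: 20 × 469 = 9380
    Σ(formed) = 22356 kJ
  ΔH_II = 16819 − 22356 = −5537 kJ
ΔH_I − ΔH_II = +5770 kJ, so reaction II has the more negative ΔH; |ΔH_I − ΔH_II| = 5770 kJ.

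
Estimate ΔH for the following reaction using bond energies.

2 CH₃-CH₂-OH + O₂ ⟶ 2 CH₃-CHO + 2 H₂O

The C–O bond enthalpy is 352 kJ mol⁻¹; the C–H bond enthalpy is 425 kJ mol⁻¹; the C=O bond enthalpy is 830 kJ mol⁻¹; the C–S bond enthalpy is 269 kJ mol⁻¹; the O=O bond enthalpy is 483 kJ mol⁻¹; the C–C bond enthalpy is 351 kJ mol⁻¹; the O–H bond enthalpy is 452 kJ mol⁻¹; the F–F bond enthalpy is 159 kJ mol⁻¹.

ΔH ≈ −527 kJ

Bonds broken (reactants):
  C–C: 2 × 351 = 702
  C–H: 10 × 425 = 4250
  C–O: 2 × 352 = 704
  O–H: 2 × 452 = 904
  O=O: 1 × 483 = 483
  Σ(broken) = 7043 kJ
Bonds formed (products):
  C–C: 2 × 351 = 702
  C–H: 8 × 425 = 3400
  C=O: 2 × 830 = 1660
  O–H: 4 × 452 = 1808
  Σ(formed) = 7570 kJ
ΔH = Σ(broken) − Σ(formed) = 7043 − 7570 = −527 kJ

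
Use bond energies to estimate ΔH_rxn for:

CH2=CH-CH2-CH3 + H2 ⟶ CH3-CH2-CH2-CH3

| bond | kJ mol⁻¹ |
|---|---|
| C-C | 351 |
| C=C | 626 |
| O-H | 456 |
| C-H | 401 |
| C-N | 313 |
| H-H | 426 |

ΔH ≈ −101 kJ

Bonds broken (reactants):
  C-C: 2 × 351 = 702
  C-H: 8 × 401 = 3208
  C=C: 1 × 626 = 626
  H-H: 1 × 426 = 426
  Σ(broken) = 4962 kJ
Bonds formed (products):
  C-C: 3 × 351 = 1053
  C-H: 10 × 401 = 4010
  Σ(formed) = 5063 kJ
ΔH = Σ(broken) − Σ(formed) = 4962 − 5063 = −101 kJ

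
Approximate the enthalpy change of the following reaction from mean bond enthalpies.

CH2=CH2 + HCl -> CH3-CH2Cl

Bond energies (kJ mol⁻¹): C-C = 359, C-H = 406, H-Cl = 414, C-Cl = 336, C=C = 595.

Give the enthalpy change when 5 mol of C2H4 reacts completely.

ΔH = −460 kJ

Bonds broken (reactants):
  C-H: 4 × 406 = 1624
  C=C: 1 × 595 = 595
  H-Cl: 1 × 414 = 414
  Σ(broken) = 2633 kJ
Bonds formed (products):
  C-C: 1 × 359 = 359
  C-Cl: 1 × 336 = 336
  C-H: 5 × 406 = 2030
  Σ(formed) = 2725 kJ
ΔH = Σ(broken) − Σ(formed) = 2633 − 2725 = −92 kJ
For 5× the reaction as written: 5 × (−92) = −460 kJ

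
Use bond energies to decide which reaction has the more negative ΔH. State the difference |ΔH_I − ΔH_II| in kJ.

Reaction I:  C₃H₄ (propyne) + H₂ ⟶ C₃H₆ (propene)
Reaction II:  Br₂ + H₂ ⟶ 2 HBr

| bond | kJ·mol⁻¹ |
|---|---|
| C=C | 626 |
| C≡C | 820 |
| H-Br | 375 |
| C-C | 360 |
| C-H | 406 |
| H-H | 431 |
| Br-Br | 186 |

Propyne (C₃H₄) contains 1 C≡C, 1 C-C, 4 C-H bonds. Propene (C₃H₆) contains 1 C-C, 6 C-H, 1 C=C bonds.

Reaction I:
  Bonds broken (reactants):
    C≡C: 1 × 820 = 820
    C-C: 1 × 360 = 360
    C-H: 4 × 406 = 1624
    H-H: 1 × 431 = 431
    Σ(broken) = 3235 kJ
  Bonds formed (products):
    C-C: 1 × 360 = 360
    C-H: 6 × 406 = 2436
    C=C: 1 × 626 = 626
    Σ(formed) = 3422 kJ
  ΔH_I = 3235 − 3422 = −187 kJ
Reaction II:
  Bonds broken (reactants):
    Br-Br: 1 × 186 = 186
    H-H: 1 × 431 = 431
    Σ(broken) = 617 kJ
  Bonds formed (products):
    H-Br: 2 × 375 = 750
    Σ(formed) = 750 kJ
  ΔH_II = 617 − 750 = −133 kJ
ΔH_I − ΔH_II = −54 kJ, so reaction I has the more negative ΔH; |ΔH_I − ΔH_II| = 54 kJ.

Reaction I, by 54 kJ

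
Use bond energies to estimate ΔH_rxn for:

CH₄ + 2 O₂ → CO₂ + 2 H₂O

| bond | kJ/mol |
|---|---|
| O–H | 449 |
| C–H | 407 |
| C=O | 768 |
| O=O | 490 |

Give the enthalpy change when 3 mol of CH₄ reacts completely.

ΔH = −2172 kJ

Bonds broken (reactants):
  C–H: 4 × 407 = 1628
  O=O: 2 × 490 = 980
  Σ(broken) = 2608 kJ
Bonds formed (products):
  C=O: 2 × 768 = 1536
  O–H: 4 × 449 = 1796
  Σ(formed) = 3332 kJ
ΔH = Σ(broken) − Σ(formed) = 2608 − 3332 = −724 kJ
For 3× the reaction as written: 3 × (−724) = −2172 kJ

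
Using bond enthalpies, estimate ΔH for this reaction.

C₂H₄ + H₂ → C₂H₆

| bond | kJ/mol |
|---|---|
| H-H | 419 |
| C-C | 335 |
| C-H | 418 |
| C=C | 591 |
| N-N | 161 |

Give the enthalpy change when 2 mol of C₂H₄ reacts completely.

ΔH = −322 kJ

Bonds broken (reactants):
  C-H: 4 × 418 = 1672
  C=C: 1 × 591 = 591
  H-H: 1 × 419 = 419
  Σ(broken) = 2682 kJ
Bonds formed (products):
  C-C: 1 × 335 = 335
  C-H: 6 × 418 = 2508
  Σ(formed) = 2843 kJ
ΔH = Σ(broken) − Σ(formed) = 2682 − 2843 = −161 kJ
For 2× the reaction as written: 2 × (−161) = −322 kJ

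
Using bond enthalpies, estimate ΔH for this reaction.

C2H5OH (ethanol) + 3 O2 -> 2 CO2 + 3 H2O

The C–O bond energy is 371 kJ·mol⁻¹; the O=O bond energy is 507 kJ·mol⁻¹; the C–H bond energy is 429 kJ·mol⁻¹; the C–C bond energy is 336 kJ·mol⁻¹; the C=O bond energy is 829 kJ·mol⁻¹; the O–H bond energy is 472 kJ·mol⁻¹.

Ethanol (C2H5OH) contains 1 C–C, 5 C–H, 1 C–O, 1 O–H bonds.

Bonds broken (reactants):
  C–C: 1 × 336 = 336
  C–H: 5 × 429 = 2145
  C–O: 1 × 371 = 371
  O–H: 1 × 472 = 472
  O=O: 3 × 507 = 1521
  Σ(broken) = 4845 kJ
Bonds formed (products):
  C=O: 4 × 829 = 3316
  O–H: 6 × 472 = 2832
  Σ(formed) = 6148 kJ
ΔH = Σ(broken) − Σ(formed) = 4845 − 6148 = −1303 kJ

ΔH ≈ −1303 kJ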